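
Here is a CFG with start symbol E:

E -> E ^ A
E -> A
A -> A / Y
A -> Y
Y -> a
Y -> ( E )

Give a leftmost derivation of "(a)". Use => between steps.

E => A   [E -> A]
A => Y   [A -> Y]
Y => (E)   [Y -> ( E )]
(E) => (A)   [E -> A]
(A) => (Y)   [A -> Y]
(Y) => (a)   [Y -> a]

E=>A=>Y=>(E)=>(A)=>(Y)=>(a)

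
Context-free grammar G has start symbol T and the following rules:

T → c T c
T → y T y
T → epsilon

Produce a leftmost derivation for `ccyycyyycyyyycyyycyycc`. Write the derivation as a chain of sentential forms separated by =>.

T => cTc => ccTcc => ccyTycc => ccyyTyycc => ccyycTcyycc => ccyycyTycyycc => ccyycyyTyycyycc => ccyycyyyTyyycyycc => ccyycyyycTcyyycyycc => ccyycyyycyTycyyycyycc => ccyycyyycyyTyycyyycyycc => ccyycyyycyyyycyyycyycc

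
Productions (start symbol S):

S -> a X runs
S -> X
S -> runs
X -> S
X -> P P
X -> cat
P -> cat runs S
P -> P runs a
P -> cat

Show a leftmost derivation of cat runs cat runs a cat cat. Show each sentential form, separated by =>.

S => X => P P => cat runs S P => cat runs X P => cat runs P P P => cat runs P runs a P P => cat runs cat runs a P P => cat runs cat runs a cat P => cat runs cat runs a cat cat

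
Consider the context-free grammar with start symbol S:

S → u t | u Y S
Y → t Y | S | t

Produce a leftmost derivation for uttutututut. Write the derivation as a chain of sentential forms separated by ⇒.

S ⇒ uYS ⇒ utYS ⇒ uttYS ⇒ uttSS ⇒ uttuYSS ⇒ uttutYSS ⇒ uttutSSS ⇒ uttututSS ⇒ uttutututS ⇒ uttutututut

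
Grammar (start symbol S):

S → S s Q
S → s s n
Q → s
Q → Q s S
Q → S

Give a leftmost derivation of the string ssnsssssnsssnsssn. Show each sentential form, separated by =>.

S => SsQ => ssnsQ => ssnsQsS => ssnsQsSsS => ssnsQsSsSsS => ssnsssSsSsS => ssnsssssnsSsS => ssnsssssnsssnsS => ssnsssssnsssnsssn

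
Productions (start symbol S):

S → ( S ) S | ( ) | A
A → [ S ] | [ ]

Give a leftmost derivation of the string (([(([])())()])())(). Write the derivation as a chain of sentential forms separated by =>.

S => (S)S => ((S)S)S => ((A)S)S => (([S])S)S => (([(S)S])S)S => (([((S)S)S])S)S => (([((A)S)S])S)S => (([(([])S)S])S)S => (([(([])())S])S)S => (([(([])())()])S)S => (([(([])())()])())S => (([(([])())()])())()

S => (S)S   [S → ( S ) S]
(S)S => ((S)S)S   [S → ( S ) S]
((S)S)S => ((A)S)S   [S → A]
((A)S)S => (([S])S)S   [A → [ S ]]
(([S])S)S => (([(S)S])S)S   [S → ( S ) S]
(([(S)S])S)S => (([((S)S)S])S)S   [S → ( S ) S]
(([((S)S)S])S)S => (([((A)S)S])S)S   [S → A]
(([((A)S)S])S)S => (([(([])S)S])S)S   [A → [ ]]
(([(([])S)S])S)S => (([(([])())S])S)S   [S → ( )]
(([(([])())S])S)S => (([(([])())()])S)S   [S → ( )]
(([(([])())()])S)S => (([(([])())()])())S   [S → ( )]
(([(([])())()])())S => (([(([])())()])())()   [S → ( )]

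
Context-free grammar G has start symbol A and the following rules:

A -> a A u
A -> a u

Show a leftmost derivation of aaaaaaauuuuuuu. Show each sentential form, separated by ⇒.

A ⇒ aAu ⇒ aaAuu ⇒ aaaAuuu ⇒ aaaaAuuuu ⇒ aaaaaAuuuuu ⇒ aaaaaaAuuuuuu ⇒ aaaaaaauuuuuuu

A ⇒ aAu   [A -> a A u]
aAu ⇒ aaAuu   [A -> a A u]
aaAuu ⇒ aaaAuuu   [A -> a A u]
aaaAuuu ⇒ aaaaAuuuu   [A -> a A u]
aaaaAuuuu ⇒ aaaaaAuuuuu   [A -> a A u]
aaaaaAuuuuu ⇒ aaaaaaAuuuuuu   [A -> a A u]
aaaaaaAuuuuuu ⇒ aaaaaaauuuuuuu   [A -> a u]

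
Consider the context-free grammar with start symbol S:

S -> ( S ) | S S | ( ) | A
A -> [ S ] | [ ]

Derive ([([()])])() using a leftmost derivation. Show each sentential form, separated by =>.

S=>SS=>(S)S=>(A)S=>([S])S=>([(S)])S=>([(A)])S=>([([S])])S=>([([()])])S=>([([()])])()

S => SS   [S -> S S]
SS => (S)S   [S -> ( S )]
(S)S => (A)S   [S -> A]
(A)S => ([S])S   [A -> [ S ]]
([S])S => ([(S)])S   [S -> ( S )]
([(S)])S => ([(A)])S   [S -> A]
([(A)])S => ([([S])])S   [A -> [ S ]]
([([S])])S => ([([()])])S   [S -> ( )]
([([()])])S => ([([()])])()   [S -> ( )]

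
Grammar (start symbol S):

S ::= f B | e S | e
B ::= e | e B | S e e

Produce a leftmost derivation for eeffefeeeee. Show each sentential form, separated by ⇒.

S⇒eS⇒eeS⇒eefB⇒eefSee⇒eeffBee⇒eeffeBee⇒eeffeSeeee⇒eeffefBeeee⇒eeffefeeeee

S ⇒ eS   [S ::= e S]
eS ⇒ eeS   [S ::= e S]
eeS ⇒ eefB   [S ::= f B]
eefB ⇒ eefSee   [B ::= S e e]
eefSee ⇒ eeffBee   [S ::= f B]
eeffBee ⇒ eeffeBee   [B ::= e B]
eeffeBee ⇒ eeffeSeeee   [B ::= S e e]
eeffeSeeee ⇒ eeffefBeeee   [S ::= f B]
eeffefBeeee ⇒ eeffefeeeee   [B ::= e]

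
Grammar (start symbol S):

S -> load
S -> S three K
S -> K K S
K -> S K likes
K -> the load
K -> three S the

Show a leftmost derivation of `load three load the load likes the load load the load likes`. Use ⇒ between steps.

S ⇒ S three K   [S -> S three K]
S three K ⇒ load three K   [S -> load]
load three K ⇒ load three S K likes   [K -> S K likes]
load three S K likes ⇒ load three K K S K likes   [S -> K K S]
load three K K S K likes ⇒ load three S K likes K S K likes   [K -> S K likes]
load three S K likes K S K likes ⇒ load three load K likes K S K likes   [S -> load]
load three load K likes K S K likes ⇒ load three load the load likes K S K likes   [K -> the load]
load three load the load likes K S K likes ⇒ load three load the load likes the load S K likes   [K -> the load]
load three load the load likes the load S K likes ⇒ load three load the load likes the load load K likes   [S -> load]
load three load the load likes the load load K likes ⇒ load three load the load likes the load load the load likes   [K -> the load]

S ⇒ S three K ⇒ load three K ⇒ load three S K likes ⇒ load three K K S K likes ⇒ load three S K likes K S K likes ⇒ load three load K likes K S K likes ⇒ load three load the load likes K S K likes ⇒ load three load the load likes the load S K likes ⇒ load three load the load likes the load load K likes ⇒ load three load the load likes the load load the load likes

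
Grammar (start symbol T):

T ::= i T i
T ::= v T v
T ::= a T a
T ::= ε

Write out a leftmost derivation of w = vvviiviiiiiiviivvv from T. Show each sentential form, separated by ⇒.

T ⇒ vTv ⇒ vvTvv ⇒ vvvTvvv ⇒ vvviTivvv ⇒ vvviiTiivvv ⇒ vvviivTviivvv ⇒ vvviiviTiviivvv ⇒ vvviiviiTiiviivvv ⇒ vvviiviiiTiiiviivvv ⇒ vvviiviiiiiiviivvv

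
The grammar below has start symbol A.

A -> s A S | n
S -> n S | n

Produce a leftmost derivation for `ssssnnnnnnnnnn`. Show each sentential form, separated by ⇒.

A⇒sAS⇒ssASS⇒sssASSS⇒ssssASSSS⇒ssssnSSSS⇒ssssnnSSSS⇒ssssnnnSSSS⇒ssssnnnnSSSS⇒ssssnnnnnSSSS⇒ssssnnnnnnSSSS⇒ssssnnnnnnnSSS⇒ssssnnnnnnnnSS⇒ssssnnnnnnnnnS⇒ssssnnnnnnnnnn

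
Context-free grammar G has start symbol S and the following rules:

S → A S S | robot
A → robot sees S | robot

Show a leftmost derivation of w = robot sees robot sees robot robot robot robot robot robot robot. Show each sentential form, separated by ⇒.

S ⇒ A S S ⇒ robot sees S S S ⇒ robot sees A S S S S ⇒ robot sees robot sees S S S S S ⇒ robot sees robot sees robot S S S S ⇒ robot sees robot sees robot A S S S S S ⇒ robot sees robot sees robot robot S S S S S ⇒ robot sees robot sees robot robot robot S S S S ⇒ robot sees robot sees robot robot robot robot S S S ⇒ robot sees robot sees robot robot robot robot robot S S ⇒ robot sees robot sees robot robot robot robot robot robot S ⇒ robot sees robot sees robot robot robot robot robot robot robot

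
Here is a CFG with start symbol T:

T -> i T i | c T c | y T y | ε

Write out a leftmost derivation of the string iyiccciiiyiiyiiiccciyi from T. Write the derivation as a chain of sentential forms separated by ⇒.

T ⇒ iTi   [T -> i T i]
iTi ⇒ iyTyi   [T -> y T y]
iyTyi ⇒ iyiTiyi   [T -> i T i]
iyiTiyi ⇒ iyicTciyi   [T -> c T c]
iyicTciyi ⇒ iyiccTcciyi   [T -> c T c]
iyiccTcciyi ⇒ iyicccTccciyi   [T -> c T c]
iyicccTccciyi ⇒ iyiccciTiccciyi   [T -> i T i]
iyiccciTiccciyi ⇒ iyiccciiTiiccciyi   [T -> i T i]
iyiccciiTiiccciyi ⇒ iyiccciiiTiiiccciyi   [T -> i T i]
iyiccciiiTiiiccciyi ⇒ iyiccciiiyTyiiiccciyi   [T -> y T y]
iyiccciiiyTyiiiccciyi ⇒ iyiccciiiyiTiyiiiccciyi   [T -> i T i]
iyiccciiiyiTiyiiiccciyi ⇒ iyiccciiiyiiyiiiccciyi   [T -> ε]

T ⇒ iTi ⇒ iyTyi ⇒ iyiTiyi ⇒ iyicTciyi ⇒ iyiccTcciyi ⇒ iyicccTccciyi ⇒ iyiccciTiccciyi ⇒ iyiccciiTiiccciyi ⇒ iyiccciiiTiiiccciyi ⇒ iyiccciiiyTyiiiccciyi ⇒ iyiccciiiyiTiyiiiccciyi ⇒ iyiccciiiyiiyiiiccciyi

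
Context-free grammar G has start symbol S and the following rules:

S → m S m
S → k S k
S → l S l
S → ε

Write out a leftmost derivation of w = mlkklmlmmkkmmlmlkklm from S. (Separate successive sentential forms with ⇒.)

S⇒mSm⇒mlSlm⇒mlkSklm⇒mlkkSkklm⇒mlkklSlkklm⇒mlkklmSmlkklm⇒mlkklmlSlmlkklm⇒mlkklmlmSmlmlkklm⇒mlkklmlmmSmmlmlkklm⇒mlkklmlmmkSkmmlmlkklm⇒mlkklmlmmkkmmlmlkklm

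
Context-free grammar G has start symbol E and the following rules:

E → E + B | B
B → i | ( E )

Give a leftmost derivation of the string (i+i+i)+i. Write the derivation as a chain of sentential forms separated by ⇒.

E ⇒ E+B ⇒ B+B ⇒ (E)+B ⇒ (E+B)+B ⇒ (E+B+B)+B ⇒ (B+B+B)+B ⇒ (i+B+B)+B ⇒ (i+i+B)+B ⇒ (i+i+i)+B ⇒ (i+i+i)+i

E ⇒ E+B   [E → E + B]
E+B ⇒ B+B   [E → B]
B+B ⇒ (E)+B   [B → ( E )]
(E)+B ⇒ (E+B)+B   [E → E + B]
(E+B)+B ⇒ (E+B+B)+B   [E → E + B]
(E+B+B)+B ⇒ (B+B+B)+B   [E → B]
(B+B+B)+B ⇒ (i+B+B)+B   [B → i]
(i+B+B)+B ⇒ (i+i+B)+B   [B → i]
(i+i+B)+B ⇒ (i+i+i)+B   [B → i]
(i+i+i)+B ⇒ (i+i+i)+i   [B → i]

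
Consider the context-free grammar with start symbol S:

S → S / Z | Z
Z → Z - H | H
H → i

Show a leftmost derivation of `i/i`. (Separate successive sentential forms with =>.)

S => S/Z => Z/Z => H/Z => i/Z => i/H => i/i

S => S/Z   [S → S / Z]
S/Z => Z/Z   [S → Z]
Z/Z => H/Z   [Z → H]
H/Z => i/Z   [H → i]
i/Z => i/H   [Z → H]
i/H => i/i   [H → i]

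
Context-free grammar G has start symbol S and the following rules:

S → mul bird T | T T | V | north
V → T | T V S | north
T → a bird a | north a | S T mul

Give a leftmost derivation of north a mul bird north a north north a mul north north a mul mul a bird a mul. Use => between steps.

S => T T => north a T => north a S T mul => north a mul bird T T mul => north a mul bird S T mul T mul => north a mul bird T T T mul T mul => north a mul bird north a T T mul T mul => north a mul bird north a S T mul T mul T mul => north a mul bird north a north T mul T mul T mul => north a mul bird north a north north a mul T mul T mul => north a mul bird north a north north a mul S T mul mul T mul => north a mul bird north a north north a mul north T mul mul T mul => north a mul bird north a north north a mul north north a mul mul T mul => north a mul bird north a north north a mul north north a mul mul a bird a mul

S => T T   [S → T T]
T T => north a T   [T → north a]
north a T => north a S T mul   [T → S T mul]
north a S T mul => north a mul bird T T mul   [S → mul bird T]
north a mul bird T T mul => north a mul bird S T mul T mul   [T → S T mul]
north a mul bird S T mul T mul => north a mul bird T T T mul T mul   [S → T T]
north a mul bird T T T mul T mul => north a mul bird north a T T mul T mul   [T → north a]
north a mul bird north a T T mul T mul => north a mul bird north a S T mul T mul T mul   [T → S T mul]
north a mul bird north a S T mul T mul T mul => north a mul bird north a north T mul T mul T mul   [S → north]
north a mul bird north a north T mul T mul T mul => north a mul bird north a north north a mul T mul T mul   [T → north a]
north a mul bird north a north north a mul T mul T mul => north a mul bird north a north north a mul S T mul mul T mul   [T → S T mul]
north a mul bird north a north north a mul S T mul mul T mul => north a mul bird north a north north a mul north T mul mul T mul   [S → north]
north a mul bird north a north north a mul north T mul mul T mul => north a mul bird north a north north a mul north north a mul mul T mul   [T → north a]
north a mul bird north a north north a mul north north a mul mul T mul => north a mul bird north a north north a mul north north a mul mul a bird a mul   [T → a bird a]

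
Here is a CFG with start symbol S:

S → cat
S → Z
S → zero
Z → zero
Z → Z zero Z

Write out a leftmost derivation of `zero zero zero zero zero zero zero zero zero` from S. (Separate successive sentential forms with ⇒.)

S ⇒ Z ⇒ Z zero Z ⇒ Z zero Z zero Z ⇒ Z zero Z zero Z zero Z ⇒ zero zero Z zero Z zero Z ⇒ zero zero Z zero Z zero Z zero Z ⇒ zero zero zero zero Z zero Z zero Z ⇒ zero zero zero zero zero zero Z zero Z ⇒ zero zero zero zero zero zero zero zero Z ⇒ zero zero zero zero zero zero zero zero zero

S ⇒ Z   [S → Z]
Z ⇒ Z zero Z   [Z → Z zero Z]
Z zero Z ⇒ Z zero Z zero Z   [Z → Z zero Z]
Z zero Z zero Z ⇒ Z zero Z zero Z zero Z   [Z → Z zero Z]
Z zero Z zero Z zero Z ⇒ zero zero Z zero Z zero Z   [Z → zero]
zero zero Z zero Z zero Z ⇒ zero zero Z zero Z zero Z zero Z   [Z → Z zero Z]
zero zero Z zero Z zero Z zero Z ⇒ zero zero zero zero Z zero Z zero Z   [Z → zero]
zero zero zero zero Z zero Z zero Z ⇒ zero zero zero zero zero zero Z zero Z   [Z → zero]
zero zero zero zero zero zero Z zero Z ⇒ zero zero zero zero zero zero zero zero Z   [Z → zero]
zero zero zero zero zero zero zero zero Z ⇒ zero zero zero zero zero zero zero zero zero   [Z → zero]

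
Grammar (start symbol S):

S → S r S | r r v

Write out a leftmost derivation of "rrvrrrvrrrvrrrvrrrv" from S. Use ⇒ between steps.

S ⇒ SrS ⇒ rrvrS ⇒ rrvrSrS ⇒ rrvrrrvrS ⇒ rrvrrrvrSrS ⇒ rrvrrrvrSrSrS ⇒ rrvrrrvrrrvrSrS ⇒ rrvrrrvrrrvrrrvrS ⇒ rrvrrrvrrrvrrrvrrrv

S ⇒ SrS   [S → S r S]
SrS ⇒ rrvrS   [S → r r v]
rrvrS ⇒ rrvrSrS   [S → S r S]
rrvrSrS ⇒ rrvrrrvrS   [S → r r v]
rrvrrrvrS ⇒ rrvrrrvrSrS   [S → S r S]
rrvrrrvrSrS ⇒ rrvrrrvrSrSrS   [S → S r S]
rrvrrrvrSrSrS ⇒ rrvrrrvrrrvrSrS   [S → r r v]
rrvrrrvrrrvrSrS ⇒ rrvrrrvrrrvrrrvrS   [S → r r v]
rrvrrrvrrrvrrrvrS ⇒ rrvrrrvrrrvrrrvrrrv   [S → r r v]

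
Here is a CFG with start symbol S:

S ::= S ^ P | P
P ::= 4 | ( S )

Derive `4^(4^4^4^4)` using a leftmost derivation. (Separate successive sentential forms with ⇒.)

S ⇒ S^P   [S ::= S ^ P]
S^P ⇒ P^P   [S ::= P]
P^P ⇒ 4^P   [P ::= 4]
4^P ⇒ 4^(S)   [P ::= ( S )]
4^(S) ⇒ 4^(S^P)   [S ::= S ^ P]
4^(S^P) ⇒ 4^(S^P^P)   [S ::= S ^ P]
4^(S^P^P) ⇒ 4^(S^P^P^P)   [S ::= S ^ P]
4^(S^P^P^P) ⇒ 4^(P^P^P^P)   [S ::= P]
4^(P^P^P^P) ⇒ 4^(4^P^P^P)   [P ::= 4]
4^(4^P^P^P) ⇒ 4^(4^4^P^P)   [P ::= 4]
4^(4^4^P^P) ⇒ 4^(4^4^4^P)   [P ::= 4]
4^(4^4^4^P) ⇒ 4^(4^4^4^4)   [P ::= 4]

S ⇒ S^P ⇒ P^P ⇒ 4^P ⇒ 4^(S) ⇒ 4^(S^P) ⇒ 4^(S^P^P) ⇒ 4^(S^P^P^P) ⇒ 4^(P^P^P^P) ⇒ 4^(4^P^P^P) ⇒ 4^(4^4^P^P) ⇒ 4^(4^4^4^P) ⇒ 4^(4^4^4^4)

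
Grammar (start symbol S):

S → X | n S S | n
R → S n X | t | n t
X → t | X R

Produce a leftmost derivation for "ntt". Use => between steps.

S => nSS   [S → n S S]
nSS => nXS   [S → X]
nXS => ntS   [X → t]
ntS => ntX   [S → X]
ntX => ntt   [X → t]

S=>nSS=>nXS=>ntS=>ntX=>ntt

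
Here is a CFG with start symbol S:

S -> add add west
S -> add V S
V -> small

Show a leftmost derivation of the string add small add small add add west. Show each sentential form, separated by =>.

S => add V S   [S -> add V S]
add V S => add small S   [V -> small]
add small S => add small add V S   [S -> add V S]
add small add V S => add small add small S   [V -> small]
add small add small S => add small add small add add west   [S -> add add west]

S => add V S => add small S => add small add V S => add small add small S => add small add small add add west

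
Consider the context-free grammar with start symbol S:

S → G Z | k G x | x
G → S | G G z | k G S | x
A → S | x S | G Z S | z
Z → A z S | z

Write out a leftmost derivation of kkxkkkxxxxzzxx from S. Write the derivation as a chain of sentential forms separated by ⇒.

S⇒kGx⇒kkGSx⇒kkxSx⇒kkxkGxx⇒kkxkSxx⇒kkxkGZxx⇒kkxkGGzZxx⇒kkxkkGSGzZxx⇒kkxkkSSGzZxx⇒kkxkkkGxSGzZxx⇒kkxkkkxxSGzZxx⇒kkxkkkxxxGzZxx⇒kkxkkkxxxxzZxx⇒kkxkkkxxxxzzxx

S ⇒ kGx   [S → k G x]
kGx ⇒ kkGSx   [G → k G S]
kkGSx ⇒ kkxSx   [G → x]
kkxSx ⇒ kkxkGxx   [S → k G x]
kkxkGxx ⇒ kkxkSxx   [G → S]
kkxkSxx ⇒ kkxkGZxx   [S → G Z]
kkxkGZxx ⇒ kkxkGGzZxx   [G → G G z]
kkxkGGzZxx ⇒ kkxkkGSGzZxx   [G → k G S]
kkxkkGSGzZxx ⇒ kkxkkSSGzZxx   [G → S]
kkxkkSSGzZxx ⇒ kkxkkkGxSGzZxx   [S → k G x]
kkxkkkGxSGzZxx ⇒ kkxkkkxxSGzZxx   [G → x]
kkxkkkxxSGzZxx ⇒ kkxkkkxxxGzZxx   [S → x]
kkxkkkxxxGzZxx ⇒ kkxkkkxxxxzZxx   [G → x]
kkxkkkxxxxzZxx ⇒ kkxkkkxxxxzzxx   [Z → z]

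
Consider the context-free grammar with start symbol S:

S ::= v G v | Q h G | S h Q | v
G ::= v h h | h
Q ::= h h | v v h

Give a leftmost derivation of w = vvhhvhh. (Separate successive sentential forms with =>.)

S=>QhG=>vvhhG=>vvhhvhh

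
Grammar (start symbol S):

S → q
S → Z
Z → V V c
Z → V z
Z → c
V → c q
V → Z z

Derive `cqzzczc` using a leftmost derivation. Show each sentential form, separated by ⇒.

S⇒Z⇒VVc⇒ZzVc⇒VzzVc⇒cqzzVc⇒cqzzZzc⇒cqzzczc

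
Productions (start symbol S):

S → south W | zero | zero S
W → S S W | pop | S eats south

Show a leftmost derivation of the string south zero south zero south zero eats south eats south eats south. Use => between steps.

S => south W   [S → south W]
south W => south S eats south   [W → S eats south]
south S eats south => south zero S eats south   [S → zero S]
south zero S eats south => south zero south W eats south   [S → south W]
south zero south W eats south => south zero south S eats south eats south   [W → S eats south]
south zero south S eats south eats south => south zero south zero S eats south eats south   [S → zero S]
south zero south zero S eats south eats south => south zero south zero south W eats south eats south   [S → south W]
south zero south zero south W eats south eats south => south zero south zero south S eats south eats south eats south   [W → S eats south]
south zero south zero south S eats south eats south eats south => south zero south zero south zero eats south eats south eats south   [S → zero]

S => south W => south S eats south => south zero S eats south => south zero south W eats south => south zero south S eats south eats south => south zero south zero S eats south eats south => south zero south zero south W eats south eats south => south zero south zero south S eats south eats south eats south => south zero south zero south zero eats south eats south eats south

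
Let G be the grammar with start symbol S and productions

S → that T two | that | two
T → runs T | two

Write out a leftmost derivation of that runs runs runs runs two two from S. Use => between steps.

S => that T two   [S → that T two]
that T two => that runs T two   [T → runs T]
that runs T two => that runs runs T two   [T → runs T]
that runs runs T two => that runs runs runs T two   [T → runs T]
that runs runs runs T two => that runs runs runs runs T two   [T → runs T]
that runs runs runs runs T two => that runs runs runs runs two two   [T → two]

S => that T two => that runs T two => that runs runs T two => that runs runs runs T two => that runs runs runs runs T two => that runs runs runs runs two two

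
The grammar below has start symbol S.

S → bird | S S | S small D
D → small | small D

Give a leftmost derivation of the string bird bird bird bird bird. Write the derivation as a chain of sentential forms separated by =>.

S => S S   [S → S S]
S S => S S S   [S → S S]
S S S => S S S S   [S → S S]
S S S S => S S S S S   [S → S S]
S S S S S => bird S S S S   [S → bird]
bird S S S S => bird bird S S S   [S → bird]
bird bird S S S => bird bird bird S S   [S → bird]
bird bird bird S S => bird bird bird bird S   [S → bird]
bird bird bird bird S => bird bird bird bird bird   [S → bird]

S => S S => S S S => S S S S => S S S S S => bird S S S S => bird bird S S S => bird bird bird S S => bird bird bird bird S => bird bird bird bird bird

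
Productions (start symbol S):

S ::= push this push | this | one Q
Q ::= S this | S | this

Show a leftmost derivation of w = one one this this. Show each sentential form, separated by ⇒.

S ⇒ one Q   [S ::= one Q]
one Q ⇒ one S   [Q ::= S]
one S ⇒ one one Q   [S ::= one Q]
one one Q ⇒ one one S this   [Q ::= S this]
one one S this ⇒ one one this this   [S ::= this]

S ⇒ one Q ⇒ one S ⇒ one one Q ⇒ one one S this ⇒ one one this this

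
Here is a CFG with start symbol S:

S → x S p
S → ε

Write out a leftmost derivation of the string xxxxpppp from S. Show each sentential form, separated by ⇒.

S ⇒ xSp   [S → x S p]
xSp ⇒ xxSpp   [S → x S p]
xxSpp ⇒ xxxSppp   [S → x S p]
xxxSppp ⇒ xxxxSpppp   [S → x S p]
xxxxSpppp ⇒ xxxxpppp   [S → ε]

S ⇒ xSp ⇒ xxSpp ⇒ xxxSppp ⇒ xxxxSpppp ⇒ xxxxpppp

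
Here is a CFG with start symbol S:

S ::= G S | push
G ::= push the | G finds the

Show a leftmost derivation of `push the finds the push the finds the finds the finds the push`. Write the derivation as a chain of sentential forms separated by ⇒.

S ⇒ G S   [S ::= G S]
G S ⇒ G finds the S   [G ::= G finds the]
G finds the S ⇒ push the finds the S   [G ::= push the]
push the finds the S ⇒ push the finds the G S   [S ::= G S]
push the finds the G S ⇒ push the finds the G finds the S   [G ::= G finds the]
push the finds the G finds the S ⇒ push the finds the G finds the finds the S   [G ::= G finds the]
push the finds the G finds the finds the S ⇒ push the finds the G finds the finds the finds the S   [G ::= G finds the]
push the finds the G finds the finds the finds the S ⇒ push the finds the push the finds the finds the finds the S   [G ::= push the]
push the finds the push the finds the finds the finds the S ⇒ push the finds the push the finds the finds the finds the push   [S ::= push]

S ⇒ G S ⇒ G finds the S ⇒ push the finds the S ⇒ push the finds the G S ⇒ push the finds the G finds the S ⇒ push the finds the G finds the finds the S ⇒ push the finds the G finds the finds the finds the S ⇒ push the finds the push the finds the finds the finds the S ⇒ push the finds the push the finds the finds the finds the push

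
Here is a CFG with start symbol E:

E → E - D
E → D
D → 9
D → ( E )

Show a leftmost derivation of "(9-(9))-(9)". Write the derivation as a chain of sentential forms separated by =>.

E => E-D => D-D => (E)-D => (E-D)-D => (D-D)-D => (9-D)-D => (9-(E))-D => (9-(D))-D => (9-(9))-D => (9-(9))-(E) => (9-(9))-(D) => (9-(9))-(9)

E => E-D   [E → E - D]
E-D => D-D   [E → D]
D-D => (E)-D   [D → ( E )]
(E)-D => (E-D)-D   [E → E - D]
(E-D)-D => (D-D)-D   [E → D]
(D-D)-D => (9-D)-D   [D → 9]
(9-D)-D => (9-(E))-D   [D → ( E )]
(9-(E))-D => (9-(D))-D   [E → D]
(9-(D))-D => (9-(9))-D   [D → 9]
(9-(9))-D => (9-(9))-(E)   [D → ( E )]
(9-(9))-(E) => (9-(9))-(D)   [E → D]
(9-(9))-(D) => (9-(9))-(9)   [D → 9]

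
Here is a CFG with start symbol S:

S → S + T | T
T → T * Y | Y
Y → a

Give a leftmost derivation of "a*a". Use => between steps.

S=>T=>T*Y=>Y*Y=>a*Y=>a*a

S => T   [S → T]
T => T*Y   [T → T * Y]
T*Y => Y*Y   [T → Y]
Y*Y => a*Y   [Y → a]
a*Y => a*a   [Y → a]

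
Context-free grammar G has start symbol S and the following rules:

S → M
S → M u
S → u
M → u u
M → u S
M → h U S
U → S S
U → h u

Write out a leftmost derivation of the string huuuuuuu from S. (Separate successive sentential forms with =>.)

S => M   [S → M]
M => hUS   [M → h U S]
hUS => hSSS   [U → S S]
hSSS => huSS   [S → u]
huSS => huMuS   [S → M u]
huMuS => huuuuS   [M → u u]
huuuuS => huuuuMu   [S → M u]
huuuuMu => huuuuuuu   [M → u u]

S=>M=>hUS=>hSSS=>huSS=>huMuS=>huuuuS=>huuuuMu=>huuuuuuu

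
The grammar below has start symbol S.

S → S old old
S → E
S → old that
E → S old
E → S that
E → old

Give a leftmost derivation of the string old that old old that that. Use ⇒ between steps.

S ⇒ E   [S → E]
E ⇒ S that   [E → S that]
S that ⇒ E that   [S → E]
E that ⇒ S that that   [E → S that]
S that that ⇒ S old old that that   [S → S old old]
S old old that that ⇒ old that old old that that   [S → old that]

S ⇒ E ⇒ S that ⇒ E that ⇒ S that that ⇒ S old old that that ⇒ old that old old that that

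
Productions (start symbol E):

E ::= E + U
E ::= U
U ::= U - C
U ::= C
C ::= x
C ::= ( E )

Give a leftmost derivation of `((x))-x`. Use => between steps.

E => U   [E ::= U]
U => U-C   [U ::= U - C]
U-C => C-C   [U ::= C]
C-C => (E)-C   [C ::= ( E )]
(E)-C => (U)-C   [E ::= U]
(U)-C => (C)-C   [U ::= C]
(C)-C => ((E))-C   [C ::= ( E )]
((E))-C => ((U))-C   [E ::= U]
((U))-C => ((C))-C   [U ::= C]
((C))-C => ((x))-C   [C ::= x]
((x))-C => ((x))-x   [C ::= x]

E=>U=>U-C=>C-C=>(E)-C=>(U)-C=>(C)-C=>((E))-C=>((U))-C=>((C))-C=>((x))-C=>((x))-x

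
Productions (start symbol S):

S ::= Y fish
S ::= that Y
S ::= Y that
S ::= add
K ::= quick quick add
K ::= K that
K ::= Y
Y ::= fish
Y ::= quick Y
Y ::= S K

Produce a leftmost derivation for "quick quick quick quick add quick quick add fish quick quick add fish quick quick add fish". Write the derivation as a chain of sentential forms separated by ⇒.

S ⇒ Y fish   [S ::= Y fish]
Y fish ⇒ quick Y fish   [Y ::= quick Y]
quick Y fish ⇒ quick quick Y fish   [Y ::= quick Y]
quick quick Y fish ⇒ quick quick quick Y fish   [Y ::= quick Y]
quick quick quick Y fish ⇒ quick quick quick S K fish   [Y ::= S K]
quick quick quick S K fish ⇒ quick quick quick Y fish K fish   [S ::= Y fish]
quick quick quick Y fish K fish ⇒ quick quick quick quick Y fish K fish   [Y ::= quick Y]
quick quick quick quick Y fish K fish ⇒ quick quick quick quick S K fish K fish   [Y ::= S K]
quick quick quick quick S K fish K fish ⇒ quick quick quick quick Y fish K fish K fish   [S ::= Y fish]
quick quick quick quick Y fish K fish K fish ⇒ quick quick quick quick S K fish K fish K fish   [Y ::= S K]
quick quick quick quick S K fish K fish K fish ⇒ quick quick quick quick add K fish K fish K fish   [S ::= add]
quick quick quick quick add K fish K fish K fish ⇒ quick quick quick quick add quick quick add fish K fish K fish   [K ::= quick quick add]
quick quick quick quick add quick quick add fish K fish K fish ⇒ quick quick quick quick add quick quick add fish quick quick add fish K fish   [K ::= quick quick add]
quick quick quick quick add quick quick add fish quick quick add fish K fish ⇒ quick quick quick quick add quick quick add fish quick quick add fish quick quick add fish   [K ::= quick quick add]

S ⇒ Y fish ⇒ quick Y fish ⇒ quick quick Y fish ⇒ quick quick quick Y fish ⇒ quick quick quick S K fish ⇒ quick quick quick Y fish K fish ⇒ quick quick quick quick Y fish K fish ⇒ quick quick quick quick S K fish K fish ⇒ quick quick quick quick Y fish K fish K fish ⇒ quick quick quick quick S K fish K fish K fish ⇒ quick quick quick quick add K fish K fish K fish ⇒ quick quick quick quick add quick quick add fish K fish K fish ⇒ quick quick quick quick add quick quick add fish quick quick add fish K fish ⇒ quick quick quick quick add quick quick add fish quick quick add fish quick quick add fish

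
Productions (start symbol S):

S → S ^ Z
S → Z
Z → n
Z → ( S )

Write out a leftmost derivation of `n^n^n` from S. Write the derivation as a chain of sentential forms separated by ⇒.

S ⇒ S^Z ⇒ S^Z^Z ⇒ Z^Z^Z ⇒ n^Z^Z ⇒ n^n^Z ⇒ n^n^n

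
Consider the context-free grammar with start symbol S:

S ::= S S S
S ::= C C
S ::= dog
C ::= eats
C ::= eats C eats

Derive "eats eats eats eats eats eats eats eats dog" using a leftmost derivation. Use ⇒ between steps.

S ⇒ S S S ⇒ C C S S ⇒ eats C S S ⇒ eats eats C eats S S ⇒ eats eats eats C eats eats S S ⇒ eats eats eats eats eats eats S S ⇒ eats eats eats eats eats eats C C S ⇒ eats eats eats eats eats eats eats C S ⇒ eats eats eats eats eats eats eats eats S ⇒ eats eats eats eats eats eats eats eats dog

S ⇒ S S S   [S ::= S S S]
S S S ⇒ C C S S   [S ::= C C]
C C S S ⇒ eats C S S   [C ::= eats]
eats C S S ⇒ eats eats C eats S S   [C ::= eats C eats]
eats eats C eats S S ⇒ eats eats eats C eats eats S S   [C ::= eats C eats]
eats eats eats C eats eats S S ⇒ eats eats eats eats eats eats S S   [C ::= eats]
eats eats eats eats eats eats S S ⇒ eats eats eats eats eats eats C C S   [S ::= C C]
eats eats eats eats eats eats C C S ⇒ eats eats eats eats eats eats eats C S   [C ::= eats]
eats eats eats eats eats eats eats C S ⇒ eats eats eats eats eats eats eats eats S   [C ::= eats]
eats eats eats eats eats eats eats eats S ⇒ eats eats eats eats eats eats eats eats dog   [S ::= dog]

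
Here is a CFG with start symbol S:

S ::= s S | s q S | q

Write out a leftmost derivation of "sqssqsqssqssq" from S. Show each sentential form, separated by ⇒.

S⇒sqS⇒sqsS⇒sqssqS⇒sqssqsqS⇒sqssqsqsS⇒sqssqsqssqS⇒sqssqsqssqsS⇒sqssqsqssqssS⇒sqssqsqssqssq

S ⇒ sqS   [S ::= s q S]
sqS ⇒ sqsS   [S ::= s S]
sqsS ⇒ sqssqS   [S ::= s q S]
sqssqS ⇒ sqssqsqS   [S ::= s q S]
sqssqsqS ⇒ sqssqsqsS   [S ::= s S]
sqssqsqsS ⇒ sqssqsqssqS   [S ::= s q S]
sqssqsqssqS ⇒ sqssqsqssqsS   [S ::= s S]
sqssqsqssqsS ⇒ sqssqsqssqssS   [S ::= s S]
sqssqsqssqssS ⇒ sqssqsqssqssq   [S ::= q]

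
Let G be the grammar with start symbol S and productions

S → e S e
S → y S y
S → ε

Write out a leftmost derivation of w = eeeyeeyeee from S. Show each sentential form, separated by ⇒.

S ⇒ eSe   [S → e S e]
eSe ⇒ eeSee   [S → e S e]
eeSee ⇒ eeeSeee   [S → e S e]
eeeSeee ⇒ eeeySyeee   [S → y S y]
eeeySyeee ⇒ eeeyeSeyeee   [S → e S e]
eeeyeSeyeee ⇒ eeeyeeyeee   [S → ε]

S ⇒ eSe ⇒ eeSee ⇒ eeeSeee ⇒ eeeySyeee ⇒ eeeyeSeyeee ⇒ eeeyeeyeee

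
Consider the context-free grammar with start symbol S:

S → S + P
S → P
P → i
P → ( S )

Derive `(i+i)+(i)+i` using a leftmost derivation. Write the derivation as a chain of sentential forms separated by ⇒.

S ⇒ S+P ⇒ S+P+P ⇒ P+P+P ⇒ (S)+P+P ⇒ (S+P)+P+P ⇒ (P+P)+P+P ⇒ (i+P)+P+P ⇒ (i+i)+P+P ⇒ (i+i)+(S)+P ⇒ (i+i)+(P)+P ⇒ (i+i)+(i)+P ⇒ (i+i)+(i)+i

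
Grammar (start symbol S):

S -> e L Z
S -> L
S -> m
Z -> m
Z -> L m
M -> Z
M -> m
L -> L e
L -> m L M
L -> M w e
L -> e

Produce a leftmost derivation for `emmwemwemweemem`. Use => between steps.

S => eLZ   [S -> e L Z]
eLZ => emLMZ   [L -> m L M]
emLMZ => emLeMZ   [L -> L e]
emLeMZ => emMweeMZ   [L -> M w e]
emMweeMZ => emZweeMZ   [M -> Z]
emZweeMZ => emLmweeMZ   [Z -> L m]
emLmweeMZ => emMwemweeMZ   [L -> M w e]
emMwemweeMZ => emZwemweeMZ   [M -> Z]
emZwemweeMZ => emLmwemweeMZ   [Z -> L m]
emLmwemweeMZ => emMwemwemweeMZ   [L -> M w e]
emMwemwemweeMZ => emmwemwemweeMZ   [M -> m]
emmwemwemweeMZ => emmwemwemweemZ   [M -> m]
emmwemwemweemZ => emmwemwemweemLm   [Z -> L m]
emmwemwemweemLm => emmwemwemweemem   [L -> e]

S => eLZ => emLMZ => emLeMZ => emMweeMZ => emZweeMZ => emLmweeMZ => emMwemweeMZ => emZwemweeMZ => emLmwemweeMZ => emMwemwemweeMZ => emmwemwemweeMZ => emmwemwemweemZ => emmwemwemweemLm => emmwemwemweemem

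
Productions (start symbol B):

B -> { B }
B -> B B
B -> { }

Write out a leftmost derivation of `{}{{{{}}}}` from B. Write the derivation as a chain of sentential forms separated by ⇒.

B⇒BB⇒{}B⇒{}{B}⇒{}{{B}}⇒{}{{{B}}}⇒{}{{{{}}}}

B ⇒ BB   [B -> B B]
BB ⇒ {}B   [B -> { }]
{}B ⇒ {}{B}   [B -> { B }]
{}{B} ⇒ {}{{B}}   [B -> { B }]
{}{{B}} ⇒ {}{{{B}}}   [B -> { B }]
{}{{{B}}} ⇒ {}{{{{}}}}   [B -> { }]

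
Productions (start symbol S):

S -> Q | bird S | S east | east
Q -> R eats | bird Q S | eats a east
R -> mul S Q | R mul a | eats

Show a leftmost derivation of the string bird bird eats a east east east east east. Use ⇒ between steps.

S ⇒ S east ⇒ bird S east ⇒ bird S east east ⇒ bird S east east east ⇒ bird bird S east east east ⇒ bird bird S east east east east ⇒ bird bird Q east east east east ⇒ bird bird eats a east east east east east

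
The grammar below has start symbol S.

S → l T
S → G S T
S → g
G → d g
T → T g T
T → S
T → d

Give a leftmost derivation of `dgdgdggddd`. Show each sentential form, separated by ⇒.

S ⇒ GST ⇒ dgST ⇒ dgGSTT ⇒ dgdgSTT ⇒ dgdgGSTTT ⇒ dgdgdgSTTT ⇒ dgdgdggTTT ⇒ dgdgdggdTT ⇒ dgdgdggddT ⇒ dgdgdggddd

S ⇒ GST   [S → G S T]
GST ⇒ dgST   [G → d g]
dgST ⇒ dgGSTT   [S → G S T]
dgGSTT ⇒ dgdgSTT   [G → d g]
dgdgSTT ⇒ dgdgGSTTT   [S → G S T]
dgdgGSTTT ⇒ dgdgdgSTTT   [G → d g]
dgdgdgSTTT ⇒ dgdgdggTTT   [S → g]
dgdgdggTTT ⇒ dgdgdggdTT   [T → d]
dgdgdggdTT ⇒ dgdgdggddT   [T → d]
dgdgdggddT ⇒ dgdgdggddd   [T → d]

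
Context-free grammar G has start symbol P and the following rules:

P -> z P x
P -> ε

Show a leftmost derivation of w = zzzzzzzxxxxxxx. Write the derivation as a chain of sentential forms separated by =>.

P => zPx   [P -> z P x]
zPx => zzPxx   [P -> z P x]
zzPxx => zzzPxxx   [P -> z P x]
zzzPxxx => zzzzPxxxx   [P -> z P x]
zzzzPxxxx => zzzzzPxxxxx   [P -> z P x]
zzzzzPxxxxx => zzzzzzPxxxxxx   [P -> z P x]
zzzzzzPxxxxxx => zzzzzzzPxxxxxxx   [P -> z P x]
zzzzzzzPxxxxxxx => zzzzzzzxxxxxxx   [P -> ε]

P => zPx => zzPxx => zzzPxxx => zzzzPxxxx => zzzzzPxxxxx => zzzzzzPxxxxxx => zzzzzzzPxxxxxxx => zzzzzzzxxxxxxx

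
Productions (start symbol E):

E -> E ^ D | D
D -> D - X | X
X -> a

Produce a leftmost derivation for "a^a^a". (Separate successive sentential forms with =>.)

E=>E^D=>E^D^D=>D^D^D=>X^D^D=>a^D^D=>a^X^D=>a^a^D=>a^a^X=>a^a^a

E => E^D   [E -> E ^ D]
E^D => E^D^D   [E -> E ^ D]
E^D^D => D^D^D   [E -> D]
D^D^D => X^D^D   [D -> X]
X^D^D => a^D^D   [X -> a]
a^D^D => a^X^D   [D -> X]
a^X^D => a^a^D   [X -> a]
a^a^D => a^a^X   [D -> X]
a^a^X => a^a^a   [X -> a]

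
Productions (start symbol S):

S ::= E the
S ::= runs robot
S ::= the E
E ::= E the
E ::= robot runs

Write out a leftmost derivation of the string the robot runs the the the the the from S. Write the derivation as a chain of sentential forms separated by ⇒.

S ⇒ the E ⇒ the E the ⇒ the E the the ⇒ the E the the the ⇒ the E the the the the ⇒ the E the the the the the ⇒ the robot runs the the the the the

S ⇒ the E   [S ::= the E]
the E ⇒ the E the   [E ::= E the]
the E the ⇒ the E the the   [E ::= E the]
the E the the ⇒ the E the the the   [E ::= E the]
the E the the the ⇒ the E the the the the   [E ::= E the]
the E the the the the ⇒ the E the the the the the   [E ::= E the]
the E the the the the the ⇒ the robot runs the the the the the   [E ::= robot runs]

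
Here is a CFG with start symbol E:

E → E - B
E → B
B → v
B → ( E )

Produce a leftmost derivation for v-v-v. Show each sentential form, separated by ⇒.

E ⇒ E-B   [E → E - B]
E-B ⇒ E-B-B   [E → E - B]
E-B-B ⇒ B-B-B   [E → B]
B-B-B ⇒ v-B-B   [B → v]
v-B-B ⇒ v-v-B   [B → v]
v-v-B ⇒ v-v-v   [B → v]

E ⇒ E-B ⇒ E-B-B ⇒ B-B-B ⇒ v-B-B ⇒ v-v-B ⇒ v-v-v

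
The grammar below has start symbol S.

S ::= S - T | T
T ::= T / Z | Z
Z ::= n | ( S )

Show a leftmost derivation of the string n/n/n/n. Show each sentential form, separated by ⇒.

S ⇒ T ⇒ T/Z ⇒ T/Z/Z ⇒ T/Z/Z/Z ⇒ Z/Z/Z/Z ⇒ n/Z/Z/Z ⇒ n/n/Z/Z ⇒ n/n/n/Z ⇒ n/n/n/n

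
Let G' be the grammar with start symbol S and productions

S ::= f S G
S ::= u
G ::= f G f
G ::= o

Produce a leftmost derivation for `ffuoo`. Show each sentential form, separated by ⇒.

S ⇒ fSG   [S ::= f S G]
fSG ⇒ ffSGG   [S ::= f S G]
ffSGG ⇒ ffuGG   [S ::= u]
ffuGG ⇒ ffuoG   [G ::= o]
ffuoG ⇒ ffuoo   [G ::= o]

S ⇒ fSG ⇒ ffSGG ⇒ ffuGG ⇒ ffuoG ⇒ ffuoo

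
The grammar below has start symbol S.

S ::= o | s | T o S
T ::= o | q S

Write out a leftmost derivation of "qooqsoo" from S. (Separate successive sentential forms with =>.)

S => ToS   [S ::= T o S]
ToS => qSoS   [T ::= q S]
qSoS => qooS   [S ::= o]
qooS => qooToS   [S ::= T o S]
qooToS => qooqSoS   [T ::= q S]
qooqSoS => qooqsoS   [S ::= s]
qooqsoS => qooqsoo   [S ::= o]

S => ToS => qSoS => qooS => qooToS => qooqSoS => qooqsoS => qooqsoo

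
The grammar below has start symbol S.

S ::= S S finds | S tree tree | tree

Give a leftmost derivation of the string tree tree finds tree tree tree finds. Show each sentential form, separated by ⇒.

S ⇒ S S finds   [S ::= S S finds]
S S finds ⇒ S tree tree S finds   [S ::= S tree tree]
S tree tree S finds ⇒ S S finds tree tree S finds   [S ::= S S finds]
S S finds tree tree S finds ⇒ tree S finds tree tree S finds   [S ::= tree]
tree S finds tree tree S finds ⇒ tree tree finds tree tree S finds   [S ::= tree]
tree tree finds tree tree S finds ⇒ tree tree finds tree tree tree finds   [S ::= tree]

S ⇒ S S finds ⇒ S tree tree S finds ⇒ S S finds tree tree S finds ⇒ tree S finds tree tree S finds ⇒ tree tree finds tree tree S finds ⇒ tree tree finds tree tree tree finds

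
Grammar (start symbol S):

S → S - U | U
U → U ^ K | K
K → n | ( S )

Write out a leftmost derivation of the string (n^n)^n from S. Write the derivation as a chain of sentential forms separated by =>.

S => U => U^K => K^K => (S)^K => (U)^K => (U^K)^K => (K^K)^K => (n^K)^K => (n^n)^K => (n^n)^n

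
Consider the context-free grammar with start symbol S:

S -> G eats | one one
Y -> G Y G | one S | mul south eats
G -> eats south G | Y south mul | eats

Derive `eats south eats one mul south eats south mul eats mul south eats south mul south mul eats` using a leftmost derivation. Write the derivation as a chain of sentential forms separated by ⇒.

S ⇒ G eats ⇒ eats south G eats ⇒ eats south Y south mul eats ⇒ eats south G Y G south mul eats ⇒ eats south eats Y G south mul eats ⇒ eats south eats one S G south mul eats ⇒ eats south eats one G eats G south mul eats ⇒ eats south eats one Y south mul eats G south mul eats ⇒ eats south eats one mul south eats south mul eats G south mul eats ⇒ eats south eats one mul south eats south mul eats Y south mul south mul eats ⇒ eats south eats one mul south eats south mul eats mul south eats south mul south mul eats

S ⇒ G eats   [S -> G eats]
G eats ⇒ eats south G eats   [G -> eats south G]
eats south G eats ⇒ eats south Y south mul eats   [G -> Y south mul]
eats south Y south mul eats ⇒ eats south G Y G south mul eats   [Y -> G Y G]
eats south G Y G south mul eats ⇒ eats south eats Y G south mul eats   [G -> eats]
eats south eats Y G south mul eats ⇒ eats south eats one S G south mul eats   [Y -> one S]
eats south eats one S G south mul eats ⇒ eats south eats one G eats G south mul eats   [S -> G eats]
eats south eats one G eats G south mul eats ⇒ eats south eats one Y south mul eats G south mul eats   [G -> Y south mul]
eats south eats one Y south mul eats G south mul eats ⇒ eats south eats one mul south eats south mul eats G south mul eats   [Y -> mul south eats]
eats south eats one mul south eats south mul eats G south mul eats ⇒ eats south eats one mul south eats south mul eats Y south mul south mul eats   [G -> Y south mul]
eats south eats one mul south eats south mul eats Y south mul south mul eats ⇒ eats south eats one mul south eats south mul eats mul south eats south mul south mul eats   [Y -> mul south eats]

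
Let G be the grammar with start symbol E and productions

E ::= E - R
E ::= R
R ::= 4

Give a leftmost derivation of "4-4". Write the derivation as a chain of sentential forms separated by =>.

E => E-R => R-R => 4-R => 4-4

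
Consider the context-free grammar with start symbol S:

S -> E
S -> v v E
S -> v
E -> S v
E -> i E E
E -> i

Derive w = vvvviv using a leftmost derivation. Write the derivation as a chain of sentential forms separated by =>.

S => vvE => vvSv => vvvvEv => vvvviv

S => vvE   [S -> v v E]
vvE => vvSv   [E -> S v]
vvSv => vvvvEv   [S -> v v E]
vvvvEv => vvvviv   [E -> i]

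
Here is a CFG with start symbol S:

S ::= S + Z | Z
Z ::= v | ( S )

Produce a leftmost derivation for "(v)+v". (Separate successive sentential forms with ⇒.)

S ⇒ S+Z ⇒ Z+Z ⇒ (S)+Z ⇒ (Z)+Z ⇒ (v)+Z ⇒ (v)+v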